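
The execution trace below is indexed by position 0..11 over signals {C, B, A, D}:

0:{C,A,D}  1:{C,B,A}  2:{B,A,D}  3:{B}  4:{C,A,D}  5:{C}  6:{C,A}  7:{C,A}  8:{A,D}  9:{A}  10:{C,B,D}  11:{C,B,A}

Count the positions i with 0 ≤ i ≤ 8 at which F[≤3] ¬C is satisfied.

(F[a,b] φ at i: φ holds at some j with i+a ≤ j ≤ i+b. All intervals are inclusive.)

Evaluate at each i in [0,8]:
  i=0: ✓ (witness j=2)
  i=1: ✓ (witness j=2)
  i=2: ✓ (witness j=2)
  i=3: ✓ (witness j=3)
  i=4: ✗ (none in [4,7])
  i=5: ✓ (witness j=8)
  i=6: ✓ (witness j=8)
  i=7: ✓ (witness j=8)
  i=8: ✓ (witness j=8)
Positions where it holds: {0, 1, 2, 3, 5, 6, 7, 8} → 8.

8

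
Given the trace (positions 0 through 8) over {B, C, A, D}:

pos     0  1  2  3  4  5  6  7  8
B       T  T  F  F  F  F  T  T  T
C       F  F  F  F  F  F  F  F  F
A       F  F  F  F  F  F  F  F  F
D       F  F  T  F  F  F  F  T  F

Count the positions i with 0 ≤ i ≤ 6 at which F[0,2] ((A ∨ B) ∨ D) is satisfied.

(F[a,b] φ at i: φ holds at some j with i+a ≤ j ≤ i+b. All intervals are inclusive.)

6

Evaluate at each i in [0,6]:
  i=0: ✓ (witness j=0)
  i=1: ✓ (witness j=1)
  i=2: ✓ (witness j=2)
  i=3: ✗ (none in [3,5])
  i=4: ✓ (witness j=6)
  i=5: ✓ (witness j=6)
  i=6: ✓ (witness j=6)
Positions where it holds: {0, 1, 2, 4, 5, 6} → 6.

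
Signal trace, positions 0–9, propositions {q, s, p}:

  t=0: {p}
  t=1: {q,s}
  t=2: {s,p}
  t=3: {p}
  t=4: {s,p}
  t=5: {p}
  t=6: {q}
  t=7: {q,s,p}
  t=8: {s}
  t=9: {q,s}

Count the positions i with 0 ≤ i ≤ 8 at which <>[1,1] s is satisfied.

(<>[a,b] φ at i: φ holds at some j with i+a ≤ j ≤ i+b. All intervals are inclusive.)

6

Evaluate at each i in [0,8]:
  i=0: ✓ (witness j=1)
  i=1: ✓ (witness j=2)
  i=2: ✗ (none in [3,3])
  i=3: ✓ (witness j=4)
  i=4: ✗ (none in [5,5])
  i=5: ✗ (none in [6,6])
  i=6: ✓ (witness j=7)
  i=7: ✓ (witness j=8)
  i=8: ✓ (witness j=9)
Positions where it holds: {0, 1, 3, 6, 7, 8} → 6.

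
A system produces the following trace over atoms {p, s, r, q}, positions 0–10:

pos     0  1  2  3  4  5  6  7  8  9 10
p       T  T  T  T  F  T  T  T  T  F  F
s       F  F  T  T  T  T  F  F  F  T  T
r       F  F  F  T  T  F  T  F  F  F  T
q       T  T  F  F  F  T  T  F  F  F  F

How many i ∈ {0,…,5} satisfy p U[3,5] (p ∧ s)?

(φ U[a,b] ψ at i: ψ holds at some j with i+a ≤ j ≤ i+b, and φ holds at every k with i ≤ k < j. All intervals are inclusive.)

1

Evaluate at each i in [0,5]:
  i=0: ✓ (rhs at j=3; lhs holds on [0,2])
  i=1: ✗ (lhs fails at k=4 before rhs at j=5)
  i=2: ✗ (lhs fails at k=4 before rhs at j=5)
  i=3: ✗ (no rhs in [6,8])
  i=4: ✗ (no rhs in [7,9])
  i=5: ✗ (no rhs in [8,10])
Positions where it holds: {0} → 1.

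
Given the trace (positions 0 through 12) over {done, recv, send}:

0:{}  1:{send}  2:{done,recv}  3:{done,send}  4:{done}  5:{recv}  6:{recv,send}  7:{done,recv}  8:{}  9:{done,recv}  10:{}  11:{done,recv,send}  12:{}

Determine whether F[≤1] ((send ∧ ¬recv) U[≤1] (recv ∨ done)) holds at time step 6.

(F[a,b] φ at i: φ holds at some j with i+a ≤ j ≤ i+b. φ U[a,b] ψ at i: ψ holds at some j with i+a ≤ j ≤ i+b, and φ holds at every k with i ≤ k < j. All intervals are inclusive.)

Yes

Check ((send ∧ ¬recv) U[≤1] (recv ∨ done)) at each j in [6,7]:
  j=6: holds
  j=7: holds
Found at j=6 → formula holds.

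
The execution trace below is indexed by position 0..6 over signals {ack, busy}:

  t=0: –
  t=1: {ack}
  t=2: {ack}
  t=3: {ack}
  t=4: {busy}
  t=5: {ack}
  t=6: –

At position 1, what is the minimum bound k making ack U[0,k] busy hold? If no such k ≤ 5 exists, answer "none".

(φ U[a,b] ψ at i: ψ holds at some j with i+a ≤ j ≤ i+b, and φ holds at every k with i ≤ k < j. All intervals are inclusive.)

Need earliest j ≥ 1 with busy, and ack at every k in [1,j-1].
  j=1: rhs fails.
  j=2: rhs fails.
  j=3: rhs fails.
  j=4: rhs holds; lhs holds on [1,3]. k = 3.

3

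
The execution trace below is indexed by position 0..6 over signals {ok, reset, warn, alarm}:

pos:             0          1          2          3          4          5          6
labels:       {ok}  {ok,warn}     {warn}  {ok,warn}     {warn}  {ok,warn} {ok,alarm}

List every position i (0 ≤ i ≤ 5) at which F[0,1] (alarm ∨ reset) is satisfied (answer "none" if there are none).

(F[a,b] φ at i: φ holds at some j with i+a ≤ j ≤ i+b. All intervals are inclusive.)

5

Evaluate at each i in [0,5]:
  i=0: ✗ (none in [0,1])
  i=1: ✗ (none in [1,2])
  i=2: ✗ (none in [2,3])
  i=3: ✗ (none in [3,4])
  i=4: ✗ (none in [4,5])
  i=5: ✓ (witness j=6)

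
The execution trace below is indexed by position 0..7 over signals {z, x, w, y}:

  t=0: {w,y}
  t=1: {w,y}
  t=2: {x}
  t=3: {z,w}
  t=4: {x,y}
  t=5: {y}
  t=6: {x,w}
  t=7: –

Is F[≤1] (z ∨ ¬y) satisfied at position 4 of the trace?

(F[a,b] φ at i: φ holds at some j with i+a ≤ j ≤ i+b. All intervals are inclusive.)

Check (z ∨ ¬y) at each j in [4,5]:
  j=4: false
  j=5: false
No position in the window satisfies it → formula fails.

Does not hold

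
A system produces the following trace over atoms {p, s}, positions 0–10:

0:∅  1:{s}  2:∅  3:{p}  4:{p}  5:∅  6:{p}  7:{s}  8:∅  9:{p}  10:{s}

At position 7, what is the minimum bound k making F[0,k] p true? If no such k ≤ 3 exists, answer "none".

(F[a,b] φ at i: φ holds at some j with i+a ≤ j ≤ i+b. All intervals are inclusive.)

Scan j = 7,8,… for p:
  j=7: fails
  j=8: fails
  j=9: holds
First hit at j=9, so smallest k = 9-7 = 2.

2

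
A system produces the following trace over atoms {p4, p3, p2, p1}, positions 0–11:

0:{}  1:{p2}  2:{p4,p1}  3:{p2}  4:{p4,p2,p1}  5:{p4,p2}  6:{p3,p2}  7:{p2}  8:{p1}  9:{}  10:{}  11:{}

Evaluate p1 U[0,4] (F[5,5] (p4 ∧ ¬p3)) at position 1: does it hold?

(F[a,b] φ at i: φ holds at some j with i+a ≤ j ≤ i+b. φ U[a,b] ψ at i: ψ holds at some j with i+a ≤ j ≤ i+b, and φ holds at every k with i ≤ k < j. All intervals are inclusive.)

Does not hold

Need some j in [1,5] with F[5,5] (p4 ∧ ¬p3), and p1 at every k in [1,j-1].
  j=1: F[5,5] (p4 ∧ ¬p3) — fails (none in [6,6]).
  j=2: F[5,5] (p4 ∧ ¬p3) — fails (none in [7,7]).
  j=3: F[5,5] (p4 ∧ ¬p3) — fails (none in [8,8]).
  j=4: F[5,5] (p4 ∧ ¬p3) — fails (none in [9,9]).
  j=5: F[5,5] (p4 ∧ ¬p3) — fails (none in [10,10]).
No j in the window works → until fails.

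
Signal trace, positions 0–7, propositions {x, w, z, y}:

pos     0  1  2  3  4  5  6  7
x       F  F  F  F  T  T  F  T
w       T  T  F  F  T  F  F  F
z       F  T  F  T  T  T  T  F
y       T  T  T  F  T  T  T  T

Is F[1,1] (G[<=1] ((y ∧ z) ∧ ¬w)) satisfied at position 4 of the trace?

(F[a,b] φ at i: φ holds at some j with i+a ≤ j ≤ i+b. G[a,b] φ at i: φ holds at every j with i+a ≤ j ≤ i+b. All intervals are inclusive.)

True

Check G[<=1] ((y ∧ z) ∧ ¬w) at each j in [5,5]:
  j=5: holds on [5,6]
Found at j=5 → formula holds.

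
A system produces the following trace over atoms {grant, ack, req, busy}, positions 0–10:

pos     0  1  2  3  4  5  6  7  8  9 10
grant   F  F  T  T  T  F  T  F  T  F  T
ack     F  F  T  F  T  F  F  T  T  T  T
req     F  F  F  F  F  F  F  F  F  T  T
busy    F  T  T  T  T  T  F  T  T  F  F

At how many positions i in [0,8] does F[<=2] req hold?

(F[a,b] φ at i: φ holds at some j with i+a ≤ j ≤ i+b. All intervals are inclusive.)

2

Evaluate at each i in [0,8]:
  i=0: ✗ (none in [0,2])
  i=1: ✗ (none in [1,3])
  i=2: ✗ (none in [2,4])
  i=3: ✗ (none in [3,5])
  i=4: ✗ (none in [4,6])
  i=5: ✗ (none in [5,7])
  i=6: ✗ (none in [6,8])
  i=7: ✓ (witness j=9)
  i=8: ✓ (witness j=9)
Positions where it holds: {7, 8} → 2.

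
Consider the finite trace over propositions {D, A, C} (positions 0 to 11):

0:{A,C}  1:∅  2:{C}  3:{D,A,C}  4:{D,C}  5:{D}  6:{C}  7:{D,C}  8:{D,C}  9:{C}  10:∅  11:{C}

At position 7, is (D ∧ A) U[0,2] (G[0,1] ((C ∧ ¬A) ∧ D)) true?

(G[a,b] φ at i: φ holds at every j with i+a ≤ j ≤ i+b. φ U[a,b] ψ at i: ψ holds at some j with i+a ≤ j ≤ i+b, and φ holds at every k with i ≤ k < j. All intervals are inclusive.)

Need some j in [7,9] with G[0,1] ((C ∧ ¬A) ∧ D), and (D ∧ A) at every k in [7,j-1].
  j=7: G[0,1] ((C ∧ ¬A) ∧ D) holds; no prefix to check → satisfied.

Yes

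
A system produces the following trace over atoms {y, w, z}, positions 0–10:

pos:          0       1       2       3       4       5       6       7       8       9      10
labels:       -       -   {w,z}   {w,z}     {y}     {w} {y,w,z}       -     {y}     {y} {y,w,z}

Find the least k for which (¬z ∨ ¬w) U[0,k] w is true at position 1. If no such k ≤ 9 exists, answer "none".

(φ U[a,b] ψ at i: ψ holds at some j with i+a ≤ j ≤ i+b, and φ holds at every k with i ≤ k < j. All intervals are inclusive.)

Need earliest j ≥ 1 with w, and (¬z ∨ ¬w) at every k in [1,j-1].
  j=1: rhs fails.
  j=2: rhs holds; lhs holds on [1,1]. k = 1.

1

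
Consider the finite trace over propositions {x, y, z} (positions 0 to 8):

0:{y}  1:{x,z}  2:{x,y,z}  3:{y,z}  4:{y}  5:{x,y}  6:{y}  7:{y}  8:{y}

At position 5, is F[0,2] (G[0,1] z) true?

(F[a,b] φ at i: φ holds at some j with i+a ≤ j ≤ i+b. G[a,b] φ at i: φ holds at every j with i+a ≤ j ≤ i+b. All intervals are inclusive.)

No

Check G[0,1] z at each j in [5,7]:
  j=5: fails at 5
  j=6: fails at 6
  j=7: fails at 7
No position in the window satisfies it → formula fails.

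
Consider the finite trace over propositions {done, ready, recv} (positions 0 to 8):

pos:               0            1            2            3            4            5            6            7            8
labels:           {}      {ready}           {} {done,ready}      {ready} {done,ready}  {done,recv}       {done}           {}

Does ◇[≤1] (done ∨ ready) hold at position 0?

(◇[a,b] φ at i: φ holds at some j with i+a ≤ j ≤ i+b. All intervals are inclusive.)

Holds

Check (done ∨ ready) at each j in [0,1]:
  j=0: false
  j=1: true
Found at j=1 → formula holds.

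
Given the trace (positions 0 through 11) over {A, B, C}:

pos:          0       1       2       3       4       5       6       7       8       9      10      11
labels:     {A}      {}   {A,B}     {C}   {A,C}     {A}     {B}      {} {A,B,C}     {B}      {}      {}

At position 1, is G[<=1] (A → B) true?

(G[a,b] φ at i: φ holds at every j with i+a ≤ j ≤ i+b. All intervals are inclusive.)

Yes

Check (A → B) at every j in [1,2]:
  j=1: antecedent false → ✓
  j=2: antecedent true; consequent true → ✓
All positions satisfy it → formula holds.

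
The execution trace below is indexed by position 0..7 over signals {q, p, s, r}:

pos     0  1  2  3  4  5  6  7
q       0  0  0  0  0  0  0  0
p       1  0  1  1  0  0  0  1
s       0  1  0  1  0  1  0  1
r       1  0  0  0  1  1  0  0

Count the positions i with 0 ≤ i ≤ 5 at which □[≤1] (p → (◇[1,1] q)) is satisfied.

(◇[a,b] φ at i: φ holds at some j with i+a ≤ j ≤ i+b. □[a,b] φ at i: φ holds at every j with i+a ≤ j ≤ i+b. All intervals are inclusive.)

2

Evaluate at each i in [0,5]:
  i=0: ✗ (fails at j=0)
  i=1: ✗ (fails at j=2)
  i=2: ✗ (fails at j=2)
  i=3: ✗ (fails at j=3)
  i=4: ✓ (all of [4,5])
  i=5: ✓ (all of [5,6])
Positions where it holds: {4, 5} → 2.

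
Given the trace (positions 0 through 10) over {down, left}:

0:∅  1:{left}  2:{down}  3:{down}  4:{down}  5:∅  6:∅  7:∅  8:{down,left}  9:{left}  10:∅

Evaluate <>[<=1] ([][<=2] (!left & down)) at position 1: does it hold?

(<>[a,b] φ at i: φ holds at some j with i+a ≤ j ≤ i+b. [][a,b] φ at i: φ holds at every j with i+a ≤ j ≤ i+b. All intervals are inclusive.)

Check [][<=2] (!left & down) at each j in [1,2]:
  j=1: fails at 1
  j=2: holds on [2,4]
Found at j=2 → formula holds.

Yes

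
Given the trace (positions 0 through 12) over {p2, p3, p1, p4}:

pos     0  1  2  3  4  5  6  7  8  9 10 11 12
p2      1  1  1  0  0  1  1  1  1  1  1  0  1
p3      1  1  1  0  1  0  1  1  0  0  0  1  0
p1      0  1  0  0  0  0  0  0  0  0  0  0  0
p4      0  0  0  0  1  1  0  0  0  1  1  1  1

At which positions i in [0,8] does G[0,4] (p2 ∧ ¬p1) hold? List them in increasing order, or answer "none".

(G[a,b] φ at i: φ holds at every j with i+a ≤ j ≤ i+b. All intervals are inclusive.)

Evaluate at each i in [0,8]:
  i=0: ✗ (fails at j=1)
  i=1: ✗ (fails at j=1)
  i=2: ✗ (fails at j=3)
  i=3: ✗ (fails at j=3)
  i=4: ✗ (fails at j=4)
  i=5: ✓ (all of [5,9])
  i=6: ✓ (all of [6,10])
  i=7: ✗ (fails at j=11)
  i=8: ✗ (fails at j=11)

5, 6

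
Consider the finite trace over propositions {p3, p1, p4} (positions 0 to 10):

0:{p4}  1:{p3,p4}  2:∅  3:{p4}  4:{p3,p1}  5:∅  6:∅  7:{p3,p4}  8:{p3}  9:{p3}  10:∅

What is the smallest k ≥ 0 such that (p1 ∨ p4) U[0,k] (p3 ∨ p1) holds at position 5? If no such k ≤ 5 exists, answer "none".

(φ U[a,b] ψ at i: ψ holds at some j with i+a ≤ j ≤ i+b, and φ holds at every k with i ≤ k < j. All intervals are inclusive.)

Need earliest j ≥ 5 with (p3 ∨ p1), and (p1 ∨ p4) at every k in [5,j-1].
  j=5: rhs fails.
  j=6: rhs fails.
  j=7: rhs holds but lhs fails at k=5.
  j=8: rhs holds but lhs fails at k=5.
  j=9: rhs holds but lhs fails at k=5.
  j=10: rhs fails.
No witness within the range → none.

none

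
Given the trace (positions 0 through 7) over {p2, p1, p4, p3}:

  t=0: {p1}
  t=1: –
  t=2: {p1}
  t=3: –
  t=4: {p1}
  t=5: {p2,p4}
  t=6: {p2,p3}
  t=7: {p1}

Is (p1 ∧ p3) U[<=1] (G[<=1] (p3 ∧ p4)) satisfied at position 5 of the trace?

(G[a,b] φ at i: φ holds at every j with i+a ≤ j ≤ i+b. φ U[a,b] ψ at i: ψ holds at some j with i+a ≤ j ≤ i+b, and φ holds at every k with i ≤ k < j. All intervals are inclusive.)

No

Need some j in [5,6] with G[<=1] (p3 ∧ p4), and (p1 ∧ p3) at every k in [5,j-1].
  j=5: G[<=1] (p3 ∧ p4) — fails at 5.
  j=6: G[<=1] (p3 ∧ p4) — fails at 6.
No j in the window works → until fails.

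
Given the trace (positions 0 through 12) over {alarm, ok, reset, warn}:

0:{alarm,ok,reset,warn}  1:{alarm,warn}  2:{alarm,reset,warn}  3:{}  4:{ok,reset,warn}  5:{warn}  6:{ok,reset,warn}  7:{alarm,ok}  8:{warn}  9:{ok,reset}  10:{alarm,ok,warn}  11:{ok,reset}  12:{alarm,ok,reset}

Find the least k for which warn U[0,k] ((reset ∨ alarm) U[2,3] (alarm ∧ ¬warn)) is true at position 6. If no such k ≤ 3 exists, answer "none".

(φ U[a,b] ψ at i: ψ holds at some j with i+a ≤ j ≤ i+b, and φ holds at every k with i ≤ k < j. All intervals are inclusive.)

none

Need earliest j ≥ 6 with ((reset ∨ alarm) U[2,3] (alarm ∧ ¬warn)), and warn at every k in [6,j-1].
  j=6: rhs fails.
  j=7: rhs fails.
  j=8: rhs fails.
  j=9: rhs holds but lhs fails at k=7.
No witness within the range → none.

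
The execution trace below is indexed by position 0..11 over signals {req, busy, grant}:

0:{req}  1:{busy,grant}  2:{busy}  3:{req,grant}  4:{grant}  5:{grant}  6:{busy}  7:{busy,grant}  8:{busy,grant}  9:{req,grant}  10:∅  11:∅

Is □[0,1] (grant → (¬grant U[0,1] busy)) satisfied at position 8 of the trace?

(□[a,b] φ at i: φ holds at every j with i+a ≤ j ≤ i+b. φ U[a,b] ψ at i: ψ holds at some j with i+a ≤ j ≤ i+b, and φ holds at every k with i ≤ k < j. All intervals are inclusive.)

No

Check (grant → (¬grant U[0,1] busy)) at every j in [8,9]:
  j=8: antecedent true; consequent holds → ✓
  j=9: antecedent true; consequent fails → ✗
Fails at j=9 → formula fails.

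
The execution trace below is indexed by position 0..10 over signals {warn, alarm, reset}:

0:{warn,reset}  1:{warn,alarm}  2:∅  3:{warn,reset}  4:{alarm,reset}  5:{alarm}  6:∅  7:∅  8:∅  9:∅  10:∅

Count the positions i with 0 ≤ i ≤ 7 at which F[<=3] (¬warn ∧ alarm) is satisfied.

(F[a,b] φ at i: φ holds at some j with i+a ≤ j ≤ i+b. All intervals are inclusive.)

Evaluate at each i in [0,7]:
  i=0: ✗ (none in [0,3])
  i=1: ✓ (witness j=4)
  i=2: ✓ (witness j=4)
  i=3: ✓ (witness j=4)
  i=4: ✓ (witness j=4)
  i=5: ✓ (witness j=5)
  i=6: ✗ (none in [6,9])
  i=7: ✗ (none in [7,10])
Positions where it holds: {1, 2, 3, 4, 5} → 5.

5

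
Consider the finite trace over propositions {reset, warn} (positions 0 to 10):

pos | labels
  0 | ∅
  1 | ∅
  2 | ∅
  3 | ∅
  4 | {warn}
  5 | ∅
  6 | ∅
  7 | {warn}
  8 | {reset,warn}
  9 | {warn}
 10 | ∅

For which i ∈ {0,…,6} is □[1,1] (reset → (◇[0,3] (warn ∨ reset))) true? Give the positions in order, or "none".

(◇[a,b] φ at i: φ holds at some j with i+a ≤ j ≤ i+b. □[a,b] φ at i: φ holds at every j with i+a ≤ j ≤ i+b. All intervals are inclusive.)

Evaluate at each i in [0,6]:
  i=0: ✓ (all of [1,1])
  i=1: ✓ (all of [2,2])
  i=2: ✓ (all of [3,3])
  i=3: ✓ (all of [4,4])
  i=4: ✓ (all of [5,5])
  i=5: ✓ (all of [6,6])
  i=6: ✓ (all of [7,7])

0, 1, 2, 3, 4, 5, 6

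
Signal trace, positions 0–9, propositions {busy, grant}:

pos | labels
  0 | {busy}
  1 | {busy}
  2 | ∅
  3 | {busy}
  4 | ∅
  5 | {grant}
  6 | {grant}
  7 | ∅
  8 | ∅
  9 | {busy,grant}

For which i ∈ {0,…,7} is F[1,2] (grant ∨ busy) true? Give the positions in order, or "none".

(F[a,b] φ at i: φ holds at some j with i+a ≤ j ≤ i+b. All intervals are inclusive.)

0, 1, 2, 3, 4, 5, 7

Evaluate at each i in [0,7]:
  i=0: ✓ (witness j=1)
  i=1: ✓ (witness j=3)
  i=2: ✓ (witness j=3)
  i=3: ✓ (witness j=5)
  i=4: ✓ (witness j=5)
  i=5: ✓ (witness j=6)
  i=6: ✗ (none in [7,8])
  i=7: ✓ (witness j=9)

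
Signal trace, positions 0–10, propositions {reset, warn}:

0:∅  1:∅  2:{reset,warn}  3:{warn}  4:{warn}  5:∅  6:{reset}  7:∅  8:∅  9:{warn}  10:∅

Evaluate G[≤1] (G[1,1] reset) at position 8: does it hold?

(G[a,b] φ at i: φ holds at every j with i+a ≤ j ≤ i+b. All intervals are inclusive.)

Check G[1,1] reset at every j in [8,9]:
  j=8: fails at 9
  j=9: fails at 10
Fails at j=8 → formula fails.

Does not hold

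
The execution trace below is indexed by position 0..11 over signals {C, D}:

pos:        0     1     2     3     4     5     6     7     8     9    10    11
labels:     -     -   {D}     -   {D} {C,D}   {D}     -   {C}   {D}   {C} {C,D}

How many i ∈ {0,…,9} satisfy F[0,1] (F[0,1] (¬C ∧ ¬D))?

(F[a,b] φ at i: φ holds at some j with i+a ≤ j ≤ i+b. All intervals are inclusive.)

Evaluate at each i in [0,9]:
  i=0: ✓ (witness j=0)
  i=1: ✓ (witness j=1)
  i=2: ✓ (witness j=2)
  i=3: ✓ (witness j=3)
  i=4: ✗ (none in [4,5])
  i=5: ✓ (witness j=6)
  i=6: ✓ (witness j=6)
  i=7: ✓ (witness j=7)
  i=8: ✗ (none in [8,9])
  i=9: ✗ (none in [9,10])
Positions where it holds: {0, 1, 2, 3, 5, 6, 7} → 7.

7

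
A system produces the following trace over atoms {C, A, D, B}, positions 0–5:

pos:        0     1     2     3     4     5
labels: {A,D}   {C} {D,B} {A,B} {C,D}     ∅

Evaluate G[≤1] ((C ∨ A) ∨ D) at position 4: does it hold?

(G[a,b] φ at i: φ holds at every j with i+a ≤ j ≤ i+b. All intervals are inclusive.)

Check ((C ∨ A) ∨ D) at every j in [4,5]:
  j=4: true
  j=5: false
Fails at j=5 → formula fails.

False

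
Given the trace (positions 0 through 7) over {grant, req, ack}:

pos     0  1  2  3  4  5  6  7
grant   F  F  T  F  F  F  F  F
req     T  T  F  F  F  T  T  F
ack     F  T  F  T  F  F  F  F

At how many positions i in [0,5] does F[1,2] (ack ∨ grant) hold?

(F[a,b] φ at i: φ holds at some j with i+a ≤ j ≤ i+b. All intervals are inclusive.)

Evaluate at each i in [0,5]:
  i=0: ✓ (witness j=1)
  i=1: ✓ (witness j=2)
  i=2: ✓ (witness j=3)
  i=3: ✗ (none in [4,5])
  i=4: ✗ (none in [5,6])
  i=5: ✗ (none in [6,7])
Positions where it holds: {0, 1, 2} → 3.

3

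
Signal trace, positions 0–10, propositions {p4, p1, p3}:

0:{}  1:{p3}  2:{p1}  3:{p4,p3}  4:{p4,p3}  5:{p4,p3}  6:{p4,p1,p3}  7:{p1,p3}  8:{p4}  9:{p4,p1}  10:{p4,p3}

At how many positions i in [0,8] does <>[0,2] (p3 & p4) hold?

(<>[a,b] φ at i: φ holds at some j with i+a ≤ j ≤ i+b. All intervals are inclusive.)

Evaluate at each i in [0,8]:
  i=0: ✗ (none in [0,2])
  i=1: ✓ (witness j=3)
  i=2: ✓ (witness j=3)
  i=3: ✓ (witness j=3)
  i=4: ✓ (witness j=4)
  i=5: ✓ (witness j=5)
  i=6: ✓ (witness j=6)
  i=7: ✗ (none in [7,9])
  i=8: ✓ (witness j=10)
Positions where it holds: {1, 2, 3, 4, 5, 6, 8} → 7.

7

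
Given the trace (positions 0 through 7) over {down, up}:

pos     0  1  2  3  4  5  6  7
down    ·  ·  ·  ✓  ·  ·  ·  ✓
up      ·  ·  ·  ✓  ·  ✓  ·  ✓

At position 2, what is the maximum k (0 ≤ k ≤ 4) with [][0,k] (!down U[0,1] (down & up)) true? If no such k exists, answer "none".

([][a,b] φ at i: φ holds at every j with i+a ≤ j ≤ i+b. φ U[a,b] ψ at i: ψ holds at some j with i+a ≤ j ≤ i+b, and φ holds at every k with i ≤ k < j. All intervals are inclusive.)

1

(!down U[0,1] (down & up)) must hold from j=2 onward; find where it first fails.
  j=2: holds
  j=3: holds
  j=4: fails
Holds on [2,3], so largest k = 1.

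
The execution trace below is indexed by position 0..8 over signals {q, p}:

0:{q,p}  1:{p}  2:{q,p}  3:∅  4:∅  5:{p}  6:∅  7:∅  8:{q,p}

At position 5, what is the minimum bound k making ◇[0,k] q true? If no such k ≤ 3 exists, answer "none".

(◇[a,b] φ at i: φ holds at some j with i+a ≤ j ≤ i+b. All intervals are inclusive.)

3

Scan j = 5,6,… for q:
  j=5: fails
  j=6: fails
  j=7: fails
  j=8: holds
First hit at j=8, so smallest k = 8-5 = 3.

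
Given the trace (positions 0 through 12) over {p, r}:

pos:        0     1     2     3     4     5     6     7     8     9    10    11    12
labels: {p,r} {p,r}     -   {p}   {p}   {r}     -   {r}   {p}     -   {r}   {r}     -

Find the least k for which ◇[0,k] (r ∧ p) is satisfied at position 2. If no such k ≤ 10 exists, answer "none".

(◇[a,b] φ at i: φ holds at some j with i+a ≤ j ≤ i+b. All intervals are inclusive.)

Scan j = 2,3,… for (r ∧ p):
  j=2: fails
  j=3: fails
  j=4: fails
  j=5: fails
  j=6: fails
  j=7: fails
  j=8: fails
  j=9: fails
  j=10: fails
  j=11: fails
  j=12: fails
No j in [2,12] satisfies it → none.

none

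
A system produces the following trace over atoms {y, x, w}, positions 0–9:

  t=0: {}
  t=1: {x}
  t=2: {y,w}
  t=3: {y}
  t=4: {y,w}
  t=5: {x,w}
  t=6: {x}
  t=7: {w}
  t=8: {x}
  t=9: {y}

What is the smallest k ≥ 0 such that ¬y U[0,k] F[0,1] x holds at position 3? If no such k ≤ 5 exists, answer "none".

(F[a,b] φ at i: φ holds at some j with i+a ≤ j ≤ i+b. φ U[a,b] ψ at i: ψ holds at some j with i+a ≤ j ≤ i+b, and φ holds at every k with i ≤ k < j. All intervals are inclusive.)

none

Need earliest j ≥ 3 with F[0,1] x, and ¬y at every k in [3,j-1].
  j=3: rhs fails.
  j=4: rhs holds but lhs fails at k=3.
  j=5: rhs holds but lhs fails at k=3.
  j=6: rhs holds but lhs fails at k=3.
  j=7: rhs holds but lhs fails at k=3.
  j=8: rhs holds but lhs fails at k=3.
No witness within the range → none.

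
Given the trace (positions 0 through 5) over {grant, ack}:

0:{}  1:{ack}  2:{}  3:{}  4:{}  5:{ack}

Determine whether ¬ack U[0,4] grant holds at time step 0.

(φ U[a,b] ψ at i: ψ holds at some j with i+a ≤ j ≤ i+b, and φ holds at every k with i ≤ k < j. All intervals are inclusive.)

Need some j in [0,4] with grant, and ¬ack at every k in [0,j-1].
  j=0: grant false.
  j=1: grant false.
  j=2: grant false.
  j=3: grant false.
  j=4: grant false.
No j in the window works → until fails.

No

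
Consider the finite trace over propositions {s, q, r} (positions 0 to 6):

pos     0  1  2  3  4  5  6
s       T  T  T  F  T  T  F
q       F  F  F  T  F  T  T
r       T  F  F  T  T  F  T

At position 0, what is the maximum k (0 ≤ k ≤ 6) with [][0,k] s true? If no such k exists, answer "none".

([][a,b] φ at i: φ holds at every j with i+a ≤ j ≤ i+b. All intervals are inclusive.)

2

s must hold from j=0 onward; find where it first fails.
  j=0: holds
  j=1: holds
  j=2: holds
  j=3: fails
Holds on [0,2], so largest k = 2.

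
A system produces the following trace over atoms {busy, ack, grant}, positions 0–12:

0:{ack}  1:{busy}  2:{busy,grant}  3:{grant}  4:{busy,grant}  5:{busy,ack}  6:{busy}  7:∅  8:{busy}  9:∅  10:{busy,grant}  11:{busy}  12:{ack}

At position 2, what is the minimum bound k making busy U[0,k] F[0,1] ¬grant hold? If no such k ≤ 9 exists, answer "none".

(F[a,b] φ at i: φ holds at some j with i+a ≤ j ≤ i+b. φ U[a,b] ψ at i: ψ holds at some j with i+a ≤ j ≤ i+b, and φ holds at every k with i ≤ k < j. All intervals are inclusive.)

none

Need earliest j ≥ 2 with F[0,1] ¬grant, and busy at every k in [2,j-1].
  j=2: rhs fails.
  j=3: rhs fails.
  j=4: rhs holds but lhs fails at k=3.
  j=5: rhs holds but lhs fails at k=3.
  j=6: rhs holds but lhs fails at k=3.
  j=7: rhs holds but lhs fails at k=3.
  j=8: rhs holds but lhs fails at k=3.
  j=9: rhs holds but lhs fails at k=3.
  j=10: rhs holds but lhs fails at k=3.
  j=11: rhs holds but lhs fails at k=3.
No witness within the range → none.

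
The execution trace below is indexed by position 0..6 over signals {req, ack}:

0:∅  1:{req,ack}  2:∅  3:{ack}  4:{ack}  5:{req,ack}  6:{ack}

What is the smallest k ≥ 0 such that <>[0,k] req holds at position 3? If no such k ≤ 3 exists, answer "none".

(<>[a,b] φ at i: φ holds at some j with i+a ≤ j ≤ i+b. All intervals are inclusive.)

2

Scan j = 3,4,… for req:
  j=3: fails
  j=4: fails
  j=5: holds
First hit at j=5, so smallest k = 5-3 = 2.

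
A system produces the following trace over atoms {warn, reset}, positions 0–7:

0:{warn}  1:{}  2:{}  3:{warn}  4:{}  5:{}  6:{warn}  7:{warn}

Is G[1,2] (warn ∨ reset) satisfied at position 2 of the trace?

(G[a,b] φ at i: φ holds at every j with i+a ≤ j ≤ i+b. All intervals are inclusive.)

No

Check (warn ∨ reset) at every j in [3,4]:
  j=3: true
  j=4: false
Fails at j=4 → formula fails.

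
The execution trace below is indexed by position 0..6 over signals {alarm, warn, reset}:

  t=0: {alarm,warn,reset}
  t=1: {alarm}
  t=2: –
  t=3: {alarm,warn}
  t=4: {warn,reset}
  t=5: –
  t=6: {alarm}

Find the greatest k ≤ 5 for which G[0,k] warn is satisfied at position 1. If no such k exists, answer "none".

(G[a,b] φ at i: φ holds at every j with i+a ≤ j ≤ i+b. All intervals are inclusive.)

none

warn must hold from j=1 onward; find where it first fails.
  j=1: fails → no k works.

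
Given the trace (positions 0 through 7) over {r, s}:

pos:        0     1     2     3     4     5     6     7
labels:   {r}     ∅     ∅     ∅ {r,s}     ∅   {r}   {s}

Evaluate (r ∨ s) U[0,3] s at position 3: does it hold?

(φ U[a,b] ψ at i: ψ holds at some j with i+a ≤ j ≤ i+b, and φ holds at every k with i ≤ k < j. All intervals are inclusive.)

Does not hold

Need some j in [3,6] with s, and (r ∨ s) at every k in [3,j-1].
  j=3: s false.
  j=4: s holds, but (r ∨ s) fails at k=3 → not this j.
  j=5: s false.
  j=6: s false.
No j in the window works → until fails.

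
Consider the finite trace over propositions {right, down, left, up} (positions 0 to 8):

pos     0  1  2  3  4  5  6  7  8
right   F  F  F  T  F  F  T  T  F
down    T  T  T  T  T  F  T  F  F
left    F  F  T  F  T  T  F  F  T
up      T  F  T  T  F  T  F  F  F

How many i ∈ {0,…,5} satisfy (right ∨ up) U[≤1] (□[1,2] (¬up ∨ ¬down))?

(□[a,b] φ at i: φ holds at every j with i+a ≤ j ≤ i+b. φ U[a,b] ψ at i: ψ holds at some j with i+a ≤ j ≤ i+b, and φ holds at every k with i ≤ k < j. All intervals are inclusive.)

Evaluate at each i in [0,5]:
  i=0: ✗ (no rhs in [0,1])
  i=1: ✗ (no rhs in [1,2])
  i=2: ✓ (rhs at j=3; lhs holds on [2,2])
  i=3: ✓ (rhs at j=3)
  i=4: ✓ (rhs at j=4)
  i=5: ✓ (rhs at j=5)
Positions where it holds: {2, 3, 4, 5} → 4.

4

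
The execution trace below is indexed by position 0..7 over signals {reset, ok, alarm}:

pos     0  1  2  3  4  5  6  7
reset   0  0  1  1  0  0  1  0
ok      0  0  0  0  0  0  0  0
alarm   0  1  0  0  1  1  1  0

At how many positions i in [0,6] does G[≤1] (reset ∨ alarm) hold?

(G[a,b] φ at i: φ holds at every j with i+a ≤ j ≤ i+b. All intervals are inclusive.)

Evaluate at each i in [0,6]:
  i=0: ✗ (fails at j=0)
  i=1: ✓ (all of [1,2])
  i=2: ✓ (all of [2,3])
  i=3: ✓ (all of [3,4])
  i=4: ✓ (all of [4,5])
  i=5: ✓ (all of [5,6])
  i=6: ✗ (fails at j=7)
Positions where it holds: {1, 2, 3, 4, 5} → 5.

5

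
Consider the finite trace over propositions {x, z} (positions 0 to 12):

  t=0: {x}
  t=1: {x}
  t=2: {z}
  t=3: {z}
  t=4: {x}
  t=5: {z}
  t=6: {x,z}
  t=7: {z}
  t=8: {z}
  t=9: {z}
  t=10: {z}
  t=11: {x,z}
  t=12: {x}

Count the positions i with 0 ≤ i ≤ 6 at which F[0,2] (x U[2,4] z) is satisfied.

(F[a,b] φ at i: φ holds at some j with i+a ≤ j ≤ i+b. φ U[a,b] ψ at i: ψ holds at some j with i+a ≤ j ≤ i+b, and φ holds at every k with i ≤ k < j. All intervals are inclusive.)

Evaluate at each i in [0,6]:
  i=0: ✓ (witness j=0)
  i=1: ✗ (none in [1,3])
  i=2: ✗ (none in [2,4])
  i=3: ✗ (none in [3,5])
  i=4: ✗ (none in [4,6])
  i=5: ✗ (none in [5,7])
  i=6: ✗ (none in [6,8])
Positions where it holds: {0} → 1.

1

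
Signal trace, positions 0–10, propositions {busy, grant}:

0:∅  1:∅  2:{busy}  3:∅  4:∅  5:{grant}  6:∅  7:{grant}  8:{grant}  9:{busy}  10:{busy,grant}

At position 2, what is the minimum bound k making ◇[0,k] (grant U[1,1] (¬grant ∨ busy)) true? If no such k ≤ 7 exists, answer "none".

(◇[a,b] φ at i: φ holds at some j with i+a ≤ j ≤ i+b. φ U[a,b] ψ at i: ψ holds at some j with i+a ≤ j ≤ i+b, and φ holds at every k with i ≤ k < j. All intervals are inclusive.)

Scan j = 2,3,… for (grant U[1,1] (¬grant ∨ busy)):
  j=2: fails
  j=3: fails
  j=4: fails
  j=5: holds
First hit at j=5, so smallest k = 5-2 = 3.

3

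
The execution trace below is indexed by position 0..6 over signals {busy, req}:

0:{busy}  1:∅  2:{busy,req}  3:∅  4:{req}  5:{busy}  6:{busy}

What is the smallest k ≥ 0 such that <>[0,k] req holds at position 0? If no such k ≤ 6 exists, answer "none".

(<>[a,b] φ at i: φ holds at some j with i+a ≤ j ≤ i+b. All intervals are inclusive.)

2

Scan j = 0,1,… for req:
  j=0: fails
  j=1: fails
  j=2: holds
First hit at j=2, so smallest k = 2-0 = 2.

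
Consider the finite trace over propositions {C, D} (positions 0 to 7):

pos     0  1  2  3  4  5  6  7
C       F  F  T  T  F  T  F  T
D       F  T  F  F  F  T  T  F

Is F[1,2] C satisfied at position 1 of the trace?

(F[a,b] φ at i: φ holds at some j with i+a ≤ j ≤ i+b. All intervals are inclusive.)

Check C at each j in [2,3]:
  j=2: true
  j=3: true
Found at j=2 → formula holds.

True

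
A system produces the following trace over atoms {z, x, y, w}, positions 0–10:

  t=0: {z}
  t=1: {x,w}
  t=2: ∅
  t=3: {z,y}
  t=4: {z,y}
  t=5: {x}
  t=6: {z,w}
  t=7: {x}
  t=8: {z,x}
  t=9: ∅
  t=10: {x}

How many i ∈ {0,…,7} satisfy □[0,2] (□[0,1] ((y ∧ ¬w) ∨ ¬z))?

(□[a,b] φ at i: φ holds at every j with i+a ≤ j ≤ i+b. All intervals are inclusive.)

2

Evaluate at each i in [0,7]:
  i=0: ✗ (fails at j=0)
  i=1: ✓ (all of [1,3])
  i=2: ✓ (all of [2,4])
  i=3: ✗ (fails at j=5)
  i=4: ✗ (fails at j=5)
  i=5: ✗ (fails at j=5)
  i=6: ✗ (fails at j=6)
  i=7: ✗ (fails at j=7)
Positions where it holds: {1, 2} → 2.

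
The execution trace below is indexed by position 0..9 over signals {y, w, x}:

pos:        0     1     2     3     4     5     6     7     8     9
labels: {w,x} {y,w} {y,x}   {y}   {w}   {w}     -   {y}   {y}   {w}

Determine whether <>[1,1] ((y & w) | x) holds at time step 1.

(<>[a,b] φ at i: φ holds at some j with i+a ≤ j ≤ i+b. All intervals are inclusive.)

Holds

Check ((y & w) | x) at each j in [2,2]:
  j=2: true
Found at j=2 → formula holds.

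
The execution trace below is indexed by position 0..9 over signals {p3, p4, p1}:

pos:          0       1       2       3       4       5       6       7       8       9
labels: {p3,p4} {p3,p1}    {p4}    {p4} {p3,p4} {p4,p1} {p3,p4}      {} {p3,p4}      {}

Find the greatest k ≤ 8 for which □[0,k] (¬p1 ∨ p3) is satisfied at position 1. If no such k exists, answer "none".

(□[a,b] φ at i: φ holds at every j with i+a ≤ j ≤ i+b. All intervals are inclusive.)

(¬p1 ∨ p3) must hold from j=1 onward; find where it first fails.
  j=1: holds
  j=2: holds
  j=3: holds
  j=4: holds
  j=5: fails
Holds on [1,4], so largest k = 3.

3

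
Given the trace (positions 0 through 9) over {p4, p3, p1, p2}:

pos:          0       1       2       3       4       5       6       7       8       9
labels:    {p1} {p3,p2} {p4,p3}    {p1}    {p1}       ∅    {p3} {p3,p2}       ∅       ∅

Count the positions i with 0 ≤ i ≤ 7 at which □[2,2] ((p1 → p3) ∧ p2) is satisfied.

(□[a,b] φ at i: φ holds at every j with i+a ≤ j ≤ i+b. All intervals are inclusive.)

1

Evaluate at each i in [0,7]:
  i=0: ✗ (fails at j=2)
  i=1: ✗ (fails at j=3)
  i=2: ✗ (fails at j=4)
  i=3: ✗ (fails at j=5)
  i=4: ✗ (fails at j=6)
  i=5: ✓ (all of [7,7])
  i=6: ✗ (fails at j=8)
  i=7: ✗ (fails at j=9)
Positions where it holds: {5} → 1.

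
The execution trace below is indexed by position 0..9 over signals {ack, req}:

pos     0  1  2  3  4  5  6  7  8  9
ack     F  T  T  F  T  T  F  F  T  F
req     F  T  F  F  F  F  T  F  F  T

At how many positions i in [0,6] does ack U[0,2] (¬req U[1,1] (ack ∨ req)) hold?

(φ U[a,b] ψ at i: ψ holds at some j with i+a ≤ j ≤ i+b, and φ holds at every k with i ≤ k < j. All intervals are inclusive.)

6

Evaluate at each i in [0,6]:
  i=0: ✓ (rhs at j=0)
  i=1: ✓ (rhs at j=3; lhs holds on [1,2])
  i=2: ✓ (rhs at j=3; lhs holds on [2,2])
  i=3: ✓ (rhs at j=3)
  i=4: ✓ (rhs at j=4)
  i=5: ✓ (rhs at j=5)
  i=6: ✗ (lhs fails at k=6 before rhs at j=7)
Positions where it holds: {0, 1, 2, 3, 4, 5} → 6.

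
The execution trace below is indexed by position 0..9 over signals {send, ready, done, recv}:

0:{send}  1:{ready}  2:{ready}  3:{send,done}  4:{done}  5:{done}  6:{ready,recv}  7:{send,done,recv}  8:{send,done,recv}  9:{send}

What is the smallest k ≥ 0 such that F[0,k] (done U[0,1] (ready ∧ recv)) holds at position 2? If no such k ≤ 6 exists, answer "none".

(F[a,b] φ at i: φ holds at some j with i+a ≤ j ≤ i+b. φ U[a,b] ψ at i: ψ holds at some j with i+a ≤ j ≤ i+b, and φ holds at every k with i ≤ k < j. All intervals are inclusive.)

Scan j = 2,3,… for (done U[0,1] (ready ∧ recv)):
  j=2: fails
  j=3: fails
  j=4: fails
  j=5: holds
First hit at j=5, so smallest k = 5-2 = 3.

3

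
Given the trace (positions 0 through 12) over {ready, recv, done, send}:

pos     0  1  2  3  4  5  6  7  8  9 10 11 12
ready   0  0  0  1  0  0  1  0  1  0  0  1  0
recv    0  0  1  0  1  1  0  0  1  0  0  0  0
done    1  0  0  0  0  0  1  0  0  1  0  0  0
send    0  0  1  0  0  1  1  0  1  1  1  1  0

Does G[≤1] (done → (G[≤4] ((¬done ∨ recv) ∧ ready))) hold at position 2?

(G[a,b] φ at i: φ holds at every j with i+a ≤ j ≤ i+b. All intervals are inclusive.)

Holds

Check (done → (G[≤4] ((¬done ∨ recv) ∧ ready))) at every j in [2,3]:
  j=2: antecedent false → ✓
  j=3: antecedent false → ✓
All positions satisfy it → formula holds.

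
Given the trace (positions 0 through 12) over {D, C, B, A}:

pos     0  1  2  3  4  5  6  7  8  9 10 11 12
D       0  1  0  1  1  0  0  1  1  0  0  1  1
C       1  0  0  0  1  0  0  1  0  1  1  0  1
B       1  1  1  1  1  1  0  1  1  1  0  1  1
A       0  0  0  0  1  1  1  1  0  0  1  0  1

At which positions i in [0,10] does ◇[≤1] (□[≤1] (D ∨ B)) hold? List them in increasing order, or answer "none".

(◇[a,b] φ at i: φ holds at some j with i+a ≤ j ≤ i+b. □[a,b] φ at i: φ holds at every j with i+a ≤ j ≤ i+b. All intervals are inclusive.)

Evaluate at each i in [0,10]:
  i=0: ✓ (witness j=0)
  i=1: ✓ (witness j=1)
  i=2: ✓ (witness j=2)
  i=3: ✓ (witness j=3)
  i=4: ✓ (witness j=4)
  i=5: ✗ (none in [5,6])
  i=6: ✓ (witness j=7)
  i=7: ✓ (witness j=7)
  i=8: ✓ (witness j=8)
  i=9: ✗ (none in [9,10])
  i=10: ✓ (witness j=11)

0, 1, 2, 3, 4, 6, 7, 8, 10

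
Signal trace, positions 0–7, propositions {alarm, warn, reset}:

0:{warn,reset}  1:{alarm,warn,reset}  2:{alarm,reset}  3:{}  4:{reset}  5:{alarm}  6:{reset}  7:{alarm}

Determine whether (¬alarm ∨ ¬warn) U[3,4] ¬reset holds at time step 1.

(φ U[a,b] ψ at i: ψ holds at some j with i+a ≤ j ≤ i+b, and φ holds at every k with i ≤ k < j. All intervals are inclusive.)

No

Need some j in [4,5] with ¬reset, and (¬alarm ∨ ¬warn) at every k in [1,j-1].
  j=4: ¬reset false.
  j=5: ¬reset holds, but (¬alarm ∨ ¬warn) fails at k=1 → not this j.
No j in the window works → until fails.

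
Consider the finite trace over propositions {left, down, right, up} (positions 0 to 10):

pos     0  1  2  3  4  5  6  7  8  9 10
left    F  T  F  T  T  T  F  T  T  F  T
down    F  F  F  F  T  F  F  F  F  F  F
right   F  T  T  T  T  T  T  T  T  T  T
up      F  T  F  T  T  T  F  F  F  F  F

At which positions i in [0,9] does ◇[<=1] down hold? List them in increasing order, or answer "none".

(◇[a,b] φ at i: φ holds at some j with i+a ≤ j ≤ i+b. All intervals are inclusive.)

Evaluate at each i in [0,9]:
  i=0: ✗ (none in [0,1])
  i=1: ✗ (none in [1,2])
  i=2: ✗ (none in [2,3])
  i=3: ✓ (witness j=4)
  i=4: ✓ (witness j=4)
  i=5: ✗ (none in [5,6])
  i=6: ✗ (none in [6,7])
  i=7: ✗ (none in [7,8])
  i=8: ✗ (none in [8,9])
  i=9: ✗ (none in [9,10])

3, 4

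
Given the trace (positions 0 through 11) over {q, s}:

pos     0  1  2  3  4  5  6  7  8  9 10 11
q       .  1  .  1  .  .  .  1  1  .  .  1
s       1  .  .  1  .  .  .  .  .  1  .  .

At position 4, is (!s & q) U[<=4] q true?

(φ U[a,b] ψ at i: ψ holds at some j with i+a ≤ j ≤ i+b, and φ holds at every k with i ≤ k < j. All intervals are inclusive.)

Need some j in [4,8] with q, and (!s & q) at every k in [4,j-1].
  j=4: q false.
  j=5: q false.
  j=6: q false.
  j=7: q holds, but (!s & q) fails at k=4 → not this j.
  j=8: q holds, but (!s & q) fails at k=4 → not this j.
No j in the window works → until fails.

No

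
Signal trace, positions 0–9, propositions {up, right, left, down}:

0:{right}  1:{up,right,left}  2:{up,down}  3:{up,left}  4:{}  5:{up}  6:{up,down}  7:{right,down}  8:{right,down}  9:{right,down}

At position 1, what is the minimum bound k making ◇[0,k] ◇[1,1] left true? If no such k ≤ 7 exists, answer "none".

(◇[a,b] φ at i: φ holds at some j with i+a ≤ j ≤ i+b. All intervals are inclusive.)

1

Scan j = 1,2,… for ◇[1,1] left:
  j=1: fails
  j=2: holds
First hit at j=2, so smallest k = 2-1 = 1.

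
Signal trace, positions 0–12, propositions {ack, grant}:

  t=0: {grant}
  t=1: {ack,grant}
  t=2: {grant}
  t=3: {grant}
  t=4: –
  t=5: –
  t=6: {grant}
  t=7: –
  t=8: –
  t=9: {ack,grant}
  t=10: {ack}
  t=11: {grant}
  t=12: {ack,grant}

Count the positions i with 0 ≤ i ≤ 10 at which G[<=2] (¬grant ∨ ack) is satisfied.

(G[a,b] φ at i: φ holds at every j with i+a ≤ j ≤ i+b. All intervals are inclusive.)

2

Evaluate at each i in [0,10]:
  i=0: ✗ (fails at j=0)
  i=1: ✗ (fails at j=2)
  i=2: ✗ (fails at j=2)
  i=3: ✗ (fails at j=3)
  i=4: ✗ (fails at j=6)
  i=5: ✗ (fails at j=6)
  i=6: ✗ (fails at j=6)
  i=7: ✓ (all of [7,9])
  i=8: ✓ (all of [8,10])
  i=9: ✗ (fails at j=11)
  i=10: ✗ (fails at j=11)
Positions where it holds: {7, 8} → 2.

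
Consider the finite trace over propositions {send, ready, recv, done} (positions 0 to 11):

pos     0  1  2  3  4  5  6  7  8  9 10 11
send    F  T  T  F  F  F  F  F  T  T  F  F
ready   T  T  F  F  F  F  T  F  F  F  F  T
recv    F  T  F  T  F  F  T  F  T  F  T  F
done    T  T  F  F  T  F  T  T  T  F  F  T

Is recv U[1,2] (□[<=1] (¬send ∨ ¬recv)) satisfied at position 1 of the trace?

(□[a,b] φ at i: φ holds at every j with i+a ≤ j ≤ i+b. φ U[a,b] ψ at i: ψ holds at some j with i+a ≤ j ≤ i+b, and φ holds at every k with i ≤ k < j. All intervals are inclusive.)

Yes

Need some j in [2,3] with □[<=1] (¬send ∨ ¬recv), and recv at every k in [1,j-1].
  j=2: □[<=1] (¬send ∨ ¬recv) holds; recv holds at every k in [1,1] → satisfied.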